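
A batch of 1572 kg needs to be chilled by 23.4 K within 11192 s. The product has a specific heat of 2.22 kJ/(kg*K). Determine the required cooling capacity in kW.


Q = m * cp * dT / t
Q = 1572 * 2.22 * 23.4 / 11192
Q = 7.296 kW

7.296


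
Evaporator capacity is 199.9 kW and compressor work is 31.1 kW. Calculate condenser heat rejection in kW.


Q_cond = Q_evap + W
Q_cond = 199.9 + 31.1
Q_cond = 231.0 kW

231.0


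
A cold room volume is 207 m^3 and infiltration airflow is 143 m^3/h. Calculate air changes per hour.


ACH = flow / volume
ACH = 143 / 207
ACH = 0.691

0.691


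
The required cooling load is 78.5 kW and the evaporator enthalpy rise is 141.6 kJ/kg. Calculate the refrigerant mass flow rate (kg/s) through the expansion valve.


m_dot = Q / dh
m_dot = 78.5 / 141.6
m_dot = 0.5544 kg/s

0.5544


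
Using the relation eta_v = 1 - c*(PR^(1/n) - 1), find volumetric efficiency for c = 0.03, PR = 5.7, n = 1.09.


PR^(1/n) = 5.7^(1/1.09) = 4.93700049
eta_v = 1 - 0.03 * (4.93700049 - 1)
eta_v = 0.8819

0.8819


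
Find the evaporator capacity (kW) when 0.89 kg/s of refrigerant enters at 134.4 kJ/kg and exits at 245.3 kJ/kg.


dh = 245.3 - 134.4 = 110.9 kJ/kg
Q_evap = m_dot * dh = 0.89 * 110.9
Q_evap = 98.7 kW

98.7


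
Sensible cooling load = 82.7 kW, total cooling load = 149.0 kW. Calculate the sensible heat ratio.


SHR = Q_sensible / Q_total
SHR = 82.7 / 149.0
SHR = 0.555

0.555


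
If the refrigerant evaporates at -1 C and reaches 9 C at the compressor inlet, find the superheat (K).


Superheat = T_suction - T_evap
Superheat = 9 - (-1)
Superheat = 10 K

10


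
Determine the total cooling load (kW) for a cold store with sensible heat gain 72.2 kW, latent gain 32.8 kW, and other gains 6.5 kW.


Q_total = Q_s + Q_l + Q_misc
Q_total = 72.2 + 32.8 + 6.5
Q_total = 111.5 kW

111.5


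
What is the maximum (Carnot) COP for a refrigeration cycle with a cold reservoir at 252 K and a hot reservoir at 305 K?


dT = 305 - 252 = 53 K
COP_carnot = T_cold / dT = 252 / 53
COP_carnot = 4.755

4.755


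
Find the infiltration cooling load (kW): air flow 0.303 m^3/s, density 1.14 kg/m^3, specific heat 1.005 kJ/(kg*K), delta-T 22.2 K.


Q = V_dot * rho * cp * dT
Q = 0.303 * 1.14 * 1.005 * 22.2
Q = 7.707 kW

7.707


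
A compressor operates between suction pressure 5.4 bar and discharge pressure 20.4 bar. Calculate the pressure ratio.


PR = P_high / P_low
PR = 20.4 / 5.4
PR = 3.778

3.778


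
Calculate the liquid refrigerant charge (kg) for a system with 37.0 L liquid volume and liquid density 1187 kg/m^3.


Charge = V * rho / 1000
Charge = 37.0 * 1187 / 1000
Charge = 43.92 kg

43.92


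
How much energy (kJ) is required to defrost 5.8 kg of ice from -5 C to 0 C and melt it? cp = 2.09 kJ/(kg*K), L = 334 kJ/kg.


Sensible heat = cp * dT = 2.09 * 5 = 10.45 kJ/kg
Total per kg = 10.45 + 334 = 344.45 kJ/kg
Q = m * total = 5.8 * 344.45
Q = 1997.8 kJ

1997.8


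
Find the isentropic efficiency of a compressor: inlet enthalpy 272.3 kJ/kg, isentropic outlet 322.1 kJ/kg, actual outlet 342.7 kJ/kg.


dh_ideal = 322.1 - 272.3 = 49.8 kJ/kg
dh_actual = 342.7 - 272.3 = 70.4 kJ/kg
eta_s = dh_ideal / dh_actual = 49.8 / 70.4
eta_s = 0.7074

0.7074


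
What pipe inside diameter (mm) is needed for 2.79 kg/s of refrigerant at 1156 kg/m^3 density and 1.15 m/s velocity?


A = m_dot / (rho * v) = 2.79 / (1156 * 1.15) = 0.002098691139 m^2
d = sqrt(4*A/pi) * 1000
d = 51.7 mm

51.7


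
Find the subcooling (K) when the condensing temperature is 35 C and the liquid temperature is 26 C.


Subcooling = T_cond - T_liquid
Subcooling = 35 - 26
Subcooling = 9 K

9


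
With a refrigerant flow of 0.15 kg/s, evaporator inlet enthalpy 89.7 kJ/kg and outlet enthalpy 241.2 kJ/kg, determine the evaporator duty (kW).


dh = 241.2 - 89.7 = 151.5 kJ/kg
Q_evap = m_dot * dh = 0.15 * 151.5
Q_evap = 22.73 kW

22.73


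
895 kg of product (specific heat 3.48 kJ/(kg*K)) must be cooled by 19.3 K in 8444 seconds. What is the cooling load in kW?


Q = m * cp * dT / t
Q = 895 * 3.48 * 19.3 / 8444
Q = 7.119 kW

7.119


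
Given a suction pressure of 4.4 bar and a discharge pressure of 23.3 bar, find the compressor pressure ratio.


PR = P_high / P_low
PR = 23.3 / 4.4
PR = 5.295

5.295


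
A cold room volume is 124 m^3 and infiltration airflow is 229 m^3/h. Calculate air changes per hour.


ACH = flow / volume
ACH = 229 / 124
ACH = 1.847

1.847


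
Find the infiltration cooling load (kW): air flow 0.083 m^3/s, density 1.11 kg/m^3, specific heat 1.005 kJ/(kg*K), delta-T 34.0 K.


Q = V_dot * rho * cp * dT
Q = 0.083 * 1.11 * 1.005 * 34.0
Q = 3.148 kW

3.148


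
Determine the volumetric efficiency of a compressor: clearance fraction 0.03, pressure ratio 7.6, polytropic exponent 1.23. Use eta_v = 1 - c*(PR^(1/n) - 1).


PR^(1/n) = 7.6^(1/1.23) = 5.20126057
eta_v = 1 - 0.03 * (5.20126057 - 1)
eta_v = 0.874

0.874


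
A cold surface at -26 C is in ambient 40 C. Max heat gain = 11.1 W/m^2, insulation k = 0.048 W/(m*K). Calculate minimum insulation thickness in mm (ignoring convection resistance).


dT = 40 - (-26) = 66 K
thickness = k * dT / q_max * 1000
thickness = 0.048 * 66 / 11.1 * 1000
thickness = 285.4 mm

285.4


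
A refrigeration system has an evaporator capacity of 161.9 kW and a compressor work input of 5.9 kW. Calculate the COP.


COP = Q_evap / W
COP = 161.9 / 5.9
COP = 27.441

27.441


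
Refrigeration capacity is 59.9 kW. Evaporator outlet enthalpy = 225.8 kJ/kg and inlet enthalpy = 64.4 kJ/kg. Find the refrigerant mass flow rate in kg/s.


dh = 225.8 - 64.4 = 161.4 kJ/kg
m_dot = Q / dh = 59.9 / 161.4 = 0.3711 kg/s

0.3711


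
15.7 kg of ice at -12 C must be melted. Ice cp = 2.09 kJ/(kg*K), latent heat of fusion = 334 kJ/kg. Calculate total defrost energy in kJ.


Sensible heat = cp * dT = 2.09 * 12 = 25.08 kJ/kg
Total per kg = 25.08 + 334 = 359.08 kJ/kg
Q = m * total = 15.7 * 359.08
Q = 5637.6 kJ

5637.6


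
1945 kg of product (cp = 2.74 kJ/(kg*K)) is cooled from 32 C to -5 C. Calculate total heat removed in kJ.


dT = 32 - (-5) = 37 K
Q = m * cp * dT = 1945 * 2.74 * 37
Q = 197184 kJ

197184


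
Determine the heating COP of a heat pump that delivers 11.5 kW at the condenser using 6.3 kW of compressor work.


COP_hp = Q_cond / W
COP_hp = 11.5 / 6.3
COP_hp = 1.825

1.825


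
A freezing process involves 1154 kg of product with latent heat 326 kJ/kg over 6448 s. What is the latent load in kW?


Q_lat = m * h_fg / t
Q_lat = 1154 * 326 / 6448
Q_lat = 58.34 kW

58.34


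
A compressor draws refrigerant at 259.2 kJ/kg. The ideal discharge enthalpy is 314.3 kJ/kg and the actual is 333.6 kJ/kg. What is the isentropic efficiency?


dh_ideal = 314.3 - 259.2 = 55.1 kJ/kg
dh_actual = 333.6 - 259.2 = 74.4 kJ/kg
eta_s = dh_ideal / dh_actual = 55.1 / 74.4
eta_s = 0.7406

0.7406


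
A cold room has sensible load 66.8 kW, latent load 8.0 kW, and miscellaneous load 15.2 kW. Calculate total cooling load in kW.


Q_total = Q_s + Q_l + Q_misc
Q_total = 66.8 + 8.0 + 15.2
Q_total = 90.0 kW

90.0


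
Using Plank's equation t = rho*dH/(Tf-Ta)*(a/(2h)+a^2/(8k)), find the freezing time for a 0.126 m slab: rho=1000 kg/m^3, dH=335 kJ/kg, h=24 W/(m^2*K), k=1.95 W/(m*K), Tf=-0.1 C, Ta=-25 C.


dT = -0.1 - (-25) = 24.9 K
term1 = a/(2h) = 0.126/(2*24) = 0.002625
term2 = a^2/(8k) = 0.126^2/(8*1.95) = 0.001017692308
t = rho*dH*1000/dT * (term1 + term2)
t = 1000*335*1000/24.9 * (0.002625 + 0.001017692308)
t = 49008 s

49008


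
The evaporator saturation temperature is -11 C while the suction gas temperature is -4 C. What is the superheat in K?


Superheat = T_suction - T_evap
Superheat = -4 - (-11)
Superheat = 7 K

7


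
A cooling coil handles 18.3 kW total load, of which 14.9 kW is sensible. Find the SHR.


SHR = Q_sensible / Q_total
SHR = 14.9 / 18.3
SHR = 0.814

0.814


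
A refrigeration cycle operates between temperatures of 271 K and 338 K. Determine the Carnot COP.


dT = 338 - 271 = 67 K
COP_carnot = T_cold / dT = 271 / 67
COP_carnot = 4.045

4.045


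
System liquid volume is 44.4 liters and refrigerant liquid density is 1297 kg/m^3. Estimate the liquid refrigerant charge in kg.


Charge = V * rho / 1000
Charge = 44.4 * 1297 / 1000
Charge = 57.59 kg

57.59


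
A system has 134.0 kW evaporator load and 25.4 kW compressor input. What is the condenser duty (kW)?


Q_cond = Q_evap + W
Q_cond = 134.0 + 25.4
Q_cond = 159.4 kW

159.4


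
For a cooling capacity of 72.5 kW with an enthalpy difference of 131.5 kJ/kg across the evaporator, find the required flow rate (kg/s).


m_dot = Q / dh
m_dot = 72.5 / 131.5
m_dot = 0.5513 kg/s

0.5513


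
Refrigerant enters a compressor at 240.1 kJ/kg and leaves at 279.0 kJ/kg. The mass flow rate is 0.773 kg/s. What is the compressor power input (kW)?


dh = 279.0 - 240.1 = 38.9 kJ/kg
W = m_dot * dh = 0.773 * 38.9 = 30.07 kW

30.07


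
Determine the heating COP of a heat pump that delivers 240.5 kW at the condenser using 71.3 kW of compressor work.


COP_hp = Q_cond / W
COP_hp = 240.5 / 71.3
COP_hp = 3.373

3.373


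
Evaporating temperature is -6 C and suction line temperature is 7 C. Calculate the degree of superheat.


Superheat = T_suction - T_evap
Superheat = 7 - (-6)
Superheat = 13 K

13


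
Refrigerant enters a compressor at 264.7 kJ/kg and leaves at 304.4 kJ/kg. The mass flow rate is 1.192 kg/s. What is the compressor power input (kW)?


dh = 304.4 - 264.7 = 39.7 kJ/kg
W = m_dot * dh = 1.192 * 39.7 = 47.32 kW

47.32


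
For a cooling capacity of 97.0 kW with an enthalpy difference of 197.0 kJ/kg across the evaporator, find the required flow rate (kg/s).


m_dot = Q / dh
m_dot = 97.0 / 197.0
m_dot = 0.4924 kg/s

0.4924


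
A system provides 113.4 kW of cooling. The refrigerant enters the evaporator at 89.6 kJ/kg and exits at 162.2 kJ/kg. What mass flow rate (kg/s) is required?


dh = 162.2 - 89.6 = 72.6 kJ/kg
m_dot = Q / dh = 113.4 / 72.6 = 1.562 kg/s

1.562


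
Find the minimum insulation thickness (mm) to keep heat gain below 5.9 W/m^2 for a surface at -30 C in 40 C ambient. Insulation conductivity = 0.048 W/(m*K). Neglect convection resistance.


dT = 40 - (-30) = 70 K
thickness = k * dT / q_max * 1000
thickness = 0.048 * 70 / 5.9 * 1000
thickness = 569.5 mm

569.5


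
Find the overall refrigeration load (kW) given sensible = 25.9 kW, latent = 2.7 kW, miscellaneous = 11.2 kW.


Q_total = Q_s + Q_l + Q_misc
Q_total = 25.9 + 2.7 + 11.2
Q_total = 39.8 kW

39.8


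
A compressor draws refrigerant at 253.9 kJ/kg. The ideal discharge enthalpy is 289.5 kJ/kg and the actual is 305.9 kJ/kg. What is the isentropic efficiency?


dh_ideal = 289.5 - 253.9 = 35.6 kJ/kg
dh_actual = 305.9 - 253.9 = 52.0 kJ/kg
eta_s = dh_ideal / dh_actual = 35.6 / 52.0
eta_s = 0.6846

0.6846


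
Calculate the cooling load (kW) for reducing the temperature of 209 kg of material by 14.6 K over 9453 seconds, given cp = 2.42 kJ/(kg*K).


Q = m * cp * dT / t
Q = 209 * 2.42 * 14.6 / 9453
Q = 0.781 kW

0.781


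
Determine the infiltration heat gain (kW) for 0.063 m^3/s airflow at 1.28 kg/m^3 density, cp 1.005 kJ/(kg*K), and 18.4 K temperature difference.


Q = V_dot * rho * cp * dT
Q = 0.063 * 1.28 * 1.005 * 18.4
Q = 1.491 kW

1.491


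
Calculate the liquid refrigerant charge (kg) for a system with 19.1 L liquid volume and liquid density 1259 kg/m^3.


Charge = V * rho / 1000
Charge = 19.1 * 1259 / 1000
Charge = 24.05 kg

24.05


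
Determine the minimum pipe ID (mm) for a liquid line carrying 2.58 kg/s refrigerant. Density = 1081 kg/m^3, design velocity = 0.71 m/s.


A = m_dot / (rho * v) = 2.58 / (1081 * 0.71) = 0.00336151972 m^2
d = sqrt(4*A/pi) * 1000
d = 65.4 mm

65.4


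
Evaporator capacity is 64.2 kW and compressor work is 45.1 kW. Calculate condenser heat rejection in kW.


Q_cond = Q_evap + W
Q_cond = 64.2 + 45.1
Q_cond = 109.3 kW

109.3


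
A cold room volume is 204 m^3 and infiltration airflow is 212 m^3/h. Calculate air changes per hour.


ACH = flow / volume
ACH = 212 / 204
ACH = 1.039

1.039


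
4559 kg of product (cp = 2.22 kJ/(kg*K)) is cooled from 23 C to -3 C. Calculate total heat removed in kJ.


dT = 23 - (-3) = 26 K
Q = m * cp * dT = 4559 * 2.22 * 26
Q = 263145 kJ

263145


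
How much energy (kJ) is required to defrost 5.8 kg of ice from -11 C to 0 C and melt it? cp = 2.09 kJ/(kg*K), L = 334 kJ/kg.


Sensible heat = cp * dT = 2.09 * 11 = 22.99 kJ/kg
Total per kg = 22.99 + 334 = 356.99 kJ/kg
Q = m * total = 5.8 * 356.99
Q = 2070.5 kJ

2070.5


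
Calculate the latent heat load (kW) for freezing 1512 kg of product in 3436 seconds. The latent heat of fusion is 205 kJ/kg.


Q_lat = m * h_fg / t
Q_lat = 1512 * 205 / 3436
Q_lat = 90.21 kW

90.21


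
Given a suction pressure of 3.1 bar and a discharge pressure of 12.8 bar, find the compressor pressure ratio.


PR = P_high / P_low
PR = 12.8 / 3.1
PR = 4.129

4.129


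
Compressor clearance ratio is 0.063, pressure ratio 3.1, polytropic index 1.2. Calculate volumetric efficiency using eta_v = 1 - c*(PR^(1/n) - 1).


PR^(1/n) = 3.1^(1/1.2) = 2.5672495
eta_v = 1 - 0.063 * (2.5672495 - 1)
eta_v = 0.9013

0.9013


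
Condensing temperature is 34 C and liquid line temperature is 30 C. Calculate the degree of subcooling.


Subcooling = T_cond - T_liquid
Subcooling = 34 - 30
Subcooling = 4 K

4


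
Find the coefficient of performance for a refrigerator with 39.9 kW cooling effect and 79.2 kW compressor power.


COP = Q_evap / W
COP = 39.9 / 79.2
COP = 0.504

0.504


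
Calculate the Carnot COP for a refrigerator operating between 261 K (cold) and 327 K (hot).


dT = 327 - 261 = 66 K
COP_carnot = T_cold / dT = 261 / 66
COP_carnot = 3.955

3.955


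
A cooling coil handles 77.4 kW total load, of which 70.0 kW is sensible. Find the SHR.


SHR = Q_sensible / Q_total
SHR = 70.0 / 77.4
SHR = 0.904

0.904


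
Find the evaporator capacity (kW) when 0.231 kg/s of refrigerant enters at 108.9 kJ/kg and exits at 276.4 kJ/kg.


dh = 276.4 - 108.9 = 167.5 kJ/kg
Q_evap = m_dot * dh = 0.231 * 167.5
Q_evap = 38.69 kW

38.69


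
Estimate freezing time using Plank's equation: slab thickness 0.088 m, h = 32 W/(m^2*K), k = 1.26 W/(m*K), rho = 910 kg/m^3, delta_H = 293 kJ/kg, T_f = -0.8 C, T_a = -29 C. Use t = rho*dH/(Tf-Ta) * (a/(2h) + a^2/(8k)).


dT = -0.8 - (-29) = 28.2 K
term1 = a/(2h) = 0.088/(2*32) = 0.001375
term2 = a^2/(8k) = 0.088^2/(8*1.26) = 0.0007682539683
t = rho*dH*1000/dT * (term1 + term2)
t = 910*293*1000/28.2 * (0.001375 + 0.0007682539683)
t = 20264 s

20264


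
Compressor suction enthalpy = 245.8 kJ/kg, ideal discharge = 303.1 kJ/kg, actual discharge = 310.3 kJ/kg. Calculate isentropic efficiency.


dh_ideal = 303.1 - 245.8 = 57.3 kJ/kg
dh_actual = 310.3 - 245.8 = 64.5 kJ/kg
eta_s = dh_ideal / dh_actual = 57.3 / 64.5
eta_s = 0.8884

0.8884


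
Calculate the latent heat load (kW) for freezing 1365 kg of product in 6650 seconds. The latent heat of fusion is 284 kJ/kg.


Q_lat = m * h_fg / t
Q_lat = 1365 * 284 / 6650
Q_lat = 58.29 kW

58.29


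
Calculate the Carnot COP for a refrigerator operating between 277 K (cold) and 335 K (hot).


dT = 335 - 277 = 58 K
COP_carnot = T_cold / dT = 277 / 58
COP_carnot = 4.776

4.776


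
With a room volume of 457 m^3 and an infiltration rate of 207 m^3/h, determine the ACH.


ACH = flow / volume
ACH = 207 / 457
ACH = 0.453

0.453


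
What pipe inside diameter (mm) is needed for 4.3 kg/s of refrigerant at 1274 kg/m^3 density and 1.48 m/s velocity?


A = m_dot / (rho * v) = 4.3 / (1274 * 1.48) = 0.002280537995 m^2
d = sqrt(4*A/pi) * 1000
d = 53.9 mm

53.9


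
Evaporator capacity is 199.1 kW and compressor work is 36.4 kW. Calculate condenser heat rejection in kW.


Q_cond = Q_evap + W
Q_cond = 199.1 + 36.4
Q_cond = 235.5 kW

235.5


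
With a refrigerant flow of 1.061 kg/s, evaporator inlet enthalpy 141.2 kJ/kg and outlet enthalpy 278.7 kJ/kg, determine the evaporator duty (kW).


dh = 278.7 - 141.2 = 137.5 kJ/kg
Q_evap = m_dot * dh = 1.061 * 137.5
Q_evap = 145.89 kW

145.89


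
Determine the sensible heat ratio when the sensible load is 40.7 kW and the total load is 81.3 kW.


SHR = Q_sensible / Q_total
SHR = 40.7 / 81.3
SHR = 0.501

0.501


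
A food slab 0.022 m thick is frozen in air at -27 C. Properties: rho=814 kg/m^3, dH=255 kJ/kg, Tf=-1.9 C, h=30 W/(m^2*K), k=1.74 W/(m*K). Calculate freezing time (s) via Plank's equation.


dT = -1.9 - (-27) = 25.1 K
term1 = a/(2h) = 0.022/(2*30) = 0.0003666666667
term2 = a^2/(8k) = 0.022^2/(8*1.74) = 0.00003477011494
t = rho*dH*1000/dT * (term1 + term2)
t = 814*255*1000/25.1 * (0.0003666666667 + 0.00003477011494)
t = 3320 s

3320


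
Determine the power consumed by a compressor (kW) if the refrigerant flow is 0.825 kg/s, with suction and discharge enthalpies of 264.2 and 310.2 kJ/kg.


dh = 310.2 - 264.2 = 46.0 kJ/kg
W = m_dot * dh = 0.825 * 46.0 = 37.95 kW

37.95


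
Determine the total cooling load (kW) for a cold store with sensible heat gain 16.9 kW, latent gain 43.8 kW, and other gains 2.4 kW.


Q_total = Q_s + Q_l + Q_misc
Q_total = 16.9 + 43.8 + 2.4
Q_total = 63.1 kW

63.1


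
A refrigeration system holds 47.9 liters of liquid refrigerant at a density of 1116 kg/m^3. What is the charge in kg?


Charge = V * rho / 1000
Charge = 47.9 * 1116 / 1000
Charge = 53.46 kg

53.46


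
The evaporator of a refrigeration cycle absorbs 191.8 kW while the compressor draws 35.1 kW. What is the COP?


COP = Q_evap / W
COP = 191.8 / 35.1
COP = 5.464

5.464


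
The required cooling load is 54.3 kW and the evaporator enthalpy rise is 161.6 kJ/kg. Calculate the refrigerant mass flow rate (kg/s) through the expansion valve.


m_dot = Q / dh
m_dot = 54.3 / 161.6
m_dot = 0.336 kg/s

0.336


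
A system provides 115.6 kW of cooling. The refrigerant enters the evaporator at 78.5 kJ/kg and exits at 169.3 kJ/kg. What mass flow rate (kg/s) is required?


dh = 169.3 - 78.5 = 90.8 kJ/kg
m_dot = Q / dh = 115.6 / 90.8 = 1.2731 kg/s

1.2731


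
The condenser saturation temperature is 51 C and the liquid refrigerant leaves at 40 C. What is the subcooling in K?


Subcooling = T_cond - T_liquid
Subcooling = 51 - 40
Subcooling = 11 K

11


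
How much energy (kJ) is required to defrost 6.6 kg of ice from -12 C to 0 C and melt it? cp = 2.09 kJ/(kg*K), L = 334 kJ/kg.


Sensible heat = cp * dT = 2.09 * 12 = 25.08 kJ/kg
Total per kg = 25.08 + 334 = 359.08 kJ/kg
Q = m * total = 6.6 * 359.08
Q = 2369.9 kJ

2369.9


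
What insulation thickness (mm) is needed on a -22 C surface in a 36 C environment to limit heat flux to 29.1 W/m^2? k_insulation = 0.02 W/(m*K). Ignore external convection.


dT = 36 - (-22) = 58 K
thickness = k * dT / q_max * 1000
thickness = 0.02 * 58 / 29.1 * 1000
thickness = 39.9 mm

39.9


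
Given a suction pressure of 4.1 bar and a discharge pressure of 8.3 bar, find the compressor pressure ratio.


PR = P_high / P_low
PR = 8.3 / 4.1
PR = 2.024

2.024


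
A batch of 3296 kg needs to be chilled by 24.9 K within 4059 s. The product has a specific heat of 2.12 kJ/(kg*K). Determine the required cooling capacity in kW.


Q = m * cp * dT / t
Q = 3296 * 2.12 * 24.9 / 4059
Q = 42.865 kW

42.865


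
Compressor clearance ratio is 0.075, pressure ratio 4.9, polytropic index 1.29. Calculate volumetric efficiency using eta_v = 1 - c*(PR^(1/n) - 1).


PR^(1/n) = 4.9^(1/1.29) = 3.42795981
eta_v = 1 - 0.075 * (3.42795981 - 1)
eta_v = 0.8179

0.8179


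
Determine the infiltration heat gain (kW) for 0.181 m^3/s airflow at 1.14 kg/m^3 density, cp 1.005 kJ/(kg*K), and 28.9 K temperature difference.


Q = V_dot * rho * cp * dT
Q = 0.181 * 1.14 * 1.005 * 28.9
Q = 5.993 kW

5.993


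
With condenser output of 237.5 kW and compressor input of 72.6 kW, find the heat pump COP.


COP_hp = Q_cond / W
COP_hp = 237.5 / 72.6
COP_hp = 3.271

3.271


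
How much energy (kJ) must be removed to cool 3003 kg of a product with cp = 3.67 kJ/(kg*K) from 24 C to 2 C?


dT = 24 - (2) = 22 K
Q = m * cp * dT = 3003 * 3.67 * 22
Q = 242462 kJ

242462


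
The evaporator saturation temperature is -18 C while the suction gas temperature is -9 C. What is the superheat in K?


Superheat = T_suction - T_evap
Superheat = -9 - (-18)
Superheat = 9 K

9


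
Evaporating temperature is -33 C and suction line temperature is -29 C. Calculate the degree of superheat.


Superheat = T_suction - T_evap
Superheat = -29 - (-33)
Superheat = 4 K

4


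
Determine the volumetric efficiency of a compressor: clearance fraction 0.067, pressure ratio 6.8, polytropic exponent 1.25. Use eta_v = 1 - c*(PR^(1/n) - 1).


PR^(1/n) = 6.8^(1/1.25) = 4.63454529
eta_v = 1 - 0.067 * (4.63454529 - 1)
eta_v = 0.7565

0.7565


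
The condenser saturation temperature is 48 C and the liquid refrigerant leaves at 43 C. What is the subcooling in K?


Subcooling = T_cond - T_liquid
Subcooling = 48 - 43
Subcooling = 5 K

5


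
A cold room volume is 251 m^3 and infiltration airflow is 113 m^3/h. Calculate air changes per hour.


ACH = flow / volume
ACH = 113 / 251
ACH = 0.45

0.45


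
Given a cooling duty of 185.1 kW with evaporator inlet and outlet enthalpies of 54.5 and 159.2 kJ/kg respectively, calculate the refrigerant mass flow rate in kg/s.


dh = 159.2 - 54.5 = 104.7 kJ/kg
m_dot = Q / dh = 185.1 / 104.7 = 1.7679 kg/s

1.7679


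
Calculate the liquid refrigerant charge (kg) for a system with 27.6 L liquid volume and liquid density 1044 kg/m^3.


Charge = V * rho / 1000
Charge = 27.6 * 1044 / 1000
Charge = 28.81 kg

28.81


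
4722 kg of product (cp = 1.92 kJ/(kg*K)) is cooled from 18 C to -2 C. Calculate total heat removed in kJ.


dT = 18 - (-2) = 20 K
Q = m * cp * dT = 4722 * 1.92 * 20
Q = 181325 kJ

181325


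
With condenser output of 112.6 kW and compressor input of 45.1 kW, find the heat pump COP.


COP_hp = Q_cond / W
COP_hp = 112.6 / 45.1
COP_hp = 2.497

2.497


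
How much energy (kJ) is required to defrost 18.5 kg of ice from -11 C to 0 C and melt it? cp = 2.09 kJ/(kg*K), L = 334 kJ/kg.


Sensible heat = cp * dT = 2.09 * 11 = 22.99 kJ/kg
Total per kg = 22.99 + 334 = 356.99 kJ/kg
Q = m * total = 18.5 * 356.99
Q = 6604.3 kJ

6604.3


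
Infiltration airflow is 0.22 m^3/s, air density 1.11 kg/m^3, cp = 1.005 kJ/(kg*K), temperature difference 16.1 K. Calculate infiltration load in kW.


Q = V_dot * rho * cp * dT
Q = 0.22 * 1.11 * 1.005 * 16.1
Q = 3.951 kW

3.951


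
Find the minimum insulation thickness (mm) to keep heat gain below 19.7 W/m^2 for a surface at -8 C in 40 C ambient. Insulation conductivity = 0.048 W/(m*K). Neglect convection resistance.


dT = 40 - (-8) = 48 K
thickness = k * dT / q_max * 1000
thickness = 0.048 * 48 / 19.7 * 1000
thickness = 117.0 mm

117.0


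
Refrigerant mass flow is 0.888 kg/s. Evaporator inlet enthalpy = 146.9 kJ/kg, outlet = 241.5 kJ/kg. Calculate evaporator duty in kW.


dh = 241.5 - 146.9 = 94.6 kJ/kg
Q_evap = m_dot * dh = 0.888 * 94.6
Q_evap = 84.0 kW

84.0


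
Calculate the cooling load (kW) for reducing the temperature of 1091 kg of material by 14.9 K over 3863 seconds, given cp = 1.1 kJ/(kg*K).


Q = m * cp * dT / t
Q = 1091 * 1.1 * 14.9 / 3863
Q = 4.629 kW

4.629


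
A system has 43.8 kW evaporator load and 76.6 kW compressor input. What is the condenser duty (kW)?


Q_cond = Q_evap + W
Q_cond = 43.8 + 76.6
Q_cond = 120.4 kW

120.4


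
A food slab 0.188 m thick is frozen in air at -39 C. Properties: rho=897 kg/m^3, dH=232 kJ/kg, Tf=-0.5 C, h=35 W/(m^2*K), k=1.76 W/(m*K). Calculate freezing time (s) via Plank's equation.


dT = -0.5 - (-39) = 38.5 K
term1 = a/(2h) = 0.188/(2*35) = 0.002685714286
term2 = a^2/(8k) = 0.188^2/(8*1.76) = 0.002510227273
t = rho*dH*1000/dT * (term1 + term2)
t = 897*232*1000/38.5 * (0.002685714286 + 0.002510227273)
t = 28086 s

28086


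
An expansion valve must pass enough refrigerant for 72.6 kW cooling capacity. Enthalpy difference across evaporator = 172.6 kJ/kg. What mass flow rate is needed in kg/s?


m_dot = Q / dh
m_dot = 72.6 / 172.6
m_dot = 0.4206 kg/s

0.4206


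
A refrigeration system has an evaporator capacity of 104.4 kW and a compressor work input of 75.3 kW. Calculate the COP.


COP = Q_evap / W
COP = 104.4 / 75.3
COP = 1.386

1.386


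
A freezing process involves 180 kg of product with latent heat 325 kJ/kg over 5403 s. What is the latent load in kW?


Q_lat = m * h_fg / t
Q_lat = 180 * 325 / 5403
Q_lat = 10.83 kW

10.83


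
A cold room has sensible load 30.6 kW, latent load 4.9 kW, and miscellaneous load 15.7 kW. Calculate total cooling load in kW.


Q_total = Q_s + Q_l + Q_misc
Q_total = 30.6 + 4.9 + 15.7
Q_total = 51.2 kW

51.2


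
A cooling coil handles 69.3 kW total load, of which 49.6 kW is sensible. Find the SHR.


SHR = Q_sensible / Q_total
SHR = 49.6 / 69.3
SHR = 0.716

0.716


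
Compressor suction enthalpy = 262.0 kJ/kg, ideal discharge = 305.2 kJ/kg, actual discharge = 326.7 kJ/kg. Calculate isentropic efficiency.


dh_ideal = 305.2 - 262.0 = 43.2 kJ/kg
dh_actual = 326.7 - 262.0 = 64.7 kJ/kg
eta_s = dh_ideal / dh_actual = 43.2 / 64.7
eta_s = 0.6677

0.6677


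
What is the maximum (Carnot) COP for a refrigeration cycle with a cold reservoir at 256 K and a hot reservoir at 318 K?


dT = 318 - 256 = 62 K
COP_carnot = T_cold / dT = 256 / 62
COP_carnot = 4.129

4.129


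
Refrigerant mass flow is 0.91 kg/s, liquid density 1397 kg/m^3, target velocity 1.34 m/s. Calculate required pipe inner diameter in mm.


A = m_dot / (rho * v) = 0.91 / (1397 * 1.34) = 0.0004861163047 m^2
d = sqrt(4*A/pi) * 1000
d = 24.9 mm

24.9


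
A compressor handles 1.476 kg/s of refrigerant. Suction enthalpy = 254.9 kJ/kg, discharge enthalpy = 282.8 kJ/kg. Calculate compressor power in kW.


dh = 282.8 - 254.9 = 27.9 kJ/kg
W = m_dot * dh = 1.476 * 27.9 = 41.18 kW

41.18


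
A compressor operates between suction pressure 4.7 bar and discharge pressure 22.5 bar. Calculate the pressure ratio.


PR = P_high / P_low
PR = 22.5 / 4.7
PR = 4.787

4.787


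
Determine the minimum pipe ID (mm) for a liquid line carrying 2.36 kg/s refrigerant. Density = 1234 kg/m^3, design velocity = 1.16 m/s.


A = m_dot / (rho * v) = 2.36 / (1234 * 1.16) = 0.001648689432 m^2
d = sqrt(4*A/pi) * 1000
d = 45.8 mm

45.8


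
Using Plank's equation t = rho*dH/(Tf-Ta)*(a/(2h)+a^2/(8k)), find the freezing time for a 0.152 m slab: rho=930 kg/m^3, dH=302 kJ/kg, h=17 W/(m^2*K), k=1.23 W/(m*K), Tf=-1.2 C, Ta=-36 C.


dT = -1.2 - (-36) = 34.8 K
term1 = a/(2h) = 0.152/(2*17) = 0.004470588235
term2 = a^2/(8k) = 0.152^2/(8*1.23) = 0.00234796748
t = rho*dH*1000/dT * (term1 + term2)
t = 930*302*1000/34.8 * (0.004470588235 + 0.00234796748)
t = 55030 s

55030


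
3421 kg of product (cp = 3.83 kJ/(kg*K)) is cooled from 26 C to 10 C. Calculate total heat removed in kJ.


dT = 26 - (10) = 16 K
Q = m * cp * dT = 3421 * 3.83 * 16
Q = 209639 kJ

209639


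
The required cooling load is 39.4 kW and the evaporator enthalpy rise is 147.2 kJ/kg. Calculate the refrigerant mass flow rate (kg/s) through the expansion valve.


m_dot = Q / dh
m_dot = 39.4 / 147.2
m_dot = 0.2677 kg/s

0.2677


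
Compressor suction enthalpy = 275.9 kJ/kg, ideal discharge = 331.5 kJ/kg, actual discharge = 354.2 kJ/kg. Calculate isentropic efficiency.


dh_ideal = 331.5 - 275.9 = 55.6 kJ/kg
dh_actual = 354.2 - 275.9 = 78.3 kJ/kg
eta_s = dh_ideal / dh_actual = 55.6 / 78.3
eta_s = 0.7101

0.7101


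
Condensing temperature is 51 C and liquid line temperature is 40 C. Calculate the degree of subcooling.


Subcooling = T_cond - T_liquid
Subcooling = 51 - 40
Subcooling = 11 K

11


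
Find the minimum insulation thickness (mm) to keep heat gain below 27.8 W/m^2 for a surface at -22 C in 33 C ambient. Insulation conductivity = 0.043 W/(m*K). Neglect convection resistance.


dT = 33 - (-22) = 55 K
thickness = k * dT / q_max * 1000
thickness = 0.043 * 55 / 27.8 * 1000
thickness = 85.1 mm

85.1


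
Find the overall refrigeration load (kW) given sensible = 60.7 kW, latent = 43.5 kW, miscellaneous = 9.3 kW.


Q_total = Q_s + Q_l + Q_misc
Q_total = 60.7 + 43.5 + 9.3
Q_total = 113.5 kW

113.5


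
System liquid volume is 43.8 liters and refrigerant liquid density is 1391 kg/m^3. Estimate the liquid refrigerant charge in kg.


Charge = V * rho / 1000
Charge = 43.8 * 1391 / 1000
Charge = 60.93 kg

60.93


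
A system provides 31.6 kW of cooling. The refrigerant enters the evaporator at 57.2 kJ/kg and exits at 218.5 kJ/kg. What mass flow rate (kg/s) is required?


dh = 218.5 - 57.2 = 161.3 kJ/kg
m_dot = Q / dh = 31.6 / 161.3 = 0.1959 kg/s

0.1959


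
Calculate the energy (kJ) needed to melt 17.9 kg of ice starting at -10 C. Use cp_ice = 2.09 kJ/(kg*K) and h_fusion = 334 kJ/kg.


Sensible heat = cp * dT = 2.09 * 10 = 20.9 kJ/kg
Total per kg = 20.9 + 334 = 354.9 kJ/kg
Q = m * total = 17.9 * 354.9
Q = 6352.7 kJ

6352.7


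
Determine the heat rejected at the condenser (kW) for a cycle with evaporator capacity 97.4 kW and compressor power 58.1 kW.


Q_cond = Q_evap + W
Q_cond = 97.4 + 58.1
Q_cond = 155.5 kW

155.5


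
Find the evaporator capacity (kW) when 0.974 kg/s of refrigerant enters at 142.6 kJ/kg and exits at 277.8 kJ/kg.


dh = 277.8 - 142.6 = 135.2 kJ/kg
Q_evap = m_dot * dh = 0.974 * 135.2
Q_evap = 131.68 kW

131.68


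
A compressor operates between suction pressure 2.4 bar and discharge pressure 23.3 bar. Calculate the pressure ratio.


PR = P_high / P_low
PR = 23.3 / 2.4
PR = 9.708

9.708


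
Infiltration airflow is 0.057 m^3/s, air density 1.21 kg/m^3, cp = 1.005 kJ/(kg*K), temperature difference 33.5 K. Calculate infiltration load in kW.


Q = V_dot * rho * cp * dT
Q = 0.057 * 1.21 * 1.005 * 33.5
Q = 2.322 kW

2.322


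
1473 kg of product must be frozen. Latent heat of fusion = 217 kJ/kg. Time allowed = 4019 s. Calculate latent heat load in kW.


Q_lat = m * h_fg / t
Q_lat = 1473 * 217 / 4019
Q_lat = 79.53 kW

79.53


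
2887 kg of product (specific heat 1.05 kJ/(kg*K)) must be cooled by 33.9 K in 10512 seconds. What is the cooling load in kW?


Q = m * cp * dT / t
Q = 2887 * 1.05 * 33.9 / 10512
Q = 9.776 kW

9.776


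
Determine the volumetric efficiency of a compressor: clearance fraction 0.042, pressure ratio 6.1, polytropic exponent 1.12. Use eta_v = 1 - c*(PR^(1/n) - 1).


PR^(1/n) = 6.1^(1/1.12) = 5.02559345
eta_v = 1 - 0.042 * (5.02559345 - 1)
eta_v = 0.8309

0.8309


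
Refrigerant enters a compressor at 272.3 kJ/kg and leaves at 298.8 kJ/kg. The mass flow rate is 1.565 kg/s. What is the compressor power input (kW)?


dh = 298.8 - 272.3 = 26.5 kJ/kg
W = m_dot * dh = 1.565 * 26.5 = 41.47 kW

41.47


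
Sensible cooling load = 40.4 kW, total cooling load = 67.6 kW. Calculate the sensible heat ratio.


SHR = Q_sensible / Q_total
SHR = 40.4 / 67.6
SHR = 0.598

0.598


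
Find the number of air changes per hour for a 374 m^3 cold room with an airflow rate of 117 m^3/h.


ACH = flow / volume
ACH = 117 / 374
ACH = 0.313

0.313


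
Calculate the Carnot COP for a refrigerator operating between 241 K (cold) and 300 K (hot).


dT = 300 - 241 = 59 K
COP_carnot = T_cold / dT = 241 / 59
COP_carnot = 4.085

4.085


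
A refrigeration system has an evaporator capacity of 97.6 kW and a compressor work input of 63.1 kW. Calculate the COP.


COP = Q_evap / W
COP = 97.6 / 63.1
COP = 1.547

1.547


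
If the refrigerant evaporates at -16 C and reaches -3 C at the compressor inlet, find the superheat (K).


Superheat = T_suction - T_evap
Superheat = -3 - (-16)
Superheat = 13 K

13


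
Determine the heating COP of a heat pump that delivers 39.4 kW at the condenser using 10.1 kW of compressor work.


COP_hp = Q_cond / W
COP_hp = 39.4 / 10.1
COP_hp = 3.901

3.901


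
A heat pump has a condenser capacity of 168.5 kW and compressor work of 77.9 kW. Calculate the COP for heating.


COP_hp = Q_cond / W
COP_hp = 168.5 / 77.9
COP_hp = 2.163

2.163


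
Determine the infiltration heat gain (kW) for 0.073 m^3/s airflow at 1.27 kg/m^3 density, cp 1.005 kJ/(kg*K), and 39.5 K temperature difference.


Q = V_dot * rho * cp * dT
Q = 0.073 * 1.27 * 1.005 * 39.5
Q = 3.68 kW

3.68


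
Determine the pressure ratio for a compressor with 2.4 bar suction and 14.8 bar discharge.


PR = P_high / P_low
PR = 14.8 / 2.4
PR = 6.167

6.167


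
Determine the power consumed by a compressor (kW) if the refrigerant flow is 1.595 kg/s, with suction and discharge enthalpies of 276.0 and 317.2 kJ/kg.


dh = 317.2 - 276.0 = 41.2 kJ/kg
W = m_dot * dh = 1.595 * 41.2 = 65.71 kW

65.71


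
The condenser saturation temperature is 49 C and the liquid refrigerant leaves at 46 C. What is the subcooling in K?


Subcooling = T_cond - T_liquid
Subcooling = 49 - 46
Subcooling = 3 K

3


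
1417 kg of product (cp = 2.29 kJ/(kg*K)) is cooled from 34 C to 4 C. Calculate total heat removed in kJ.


dT = 34 - (4) = 30 K
Q = m * cp * dT = 1417 * 2.29 * 30
Q = 97348 kJ

97348


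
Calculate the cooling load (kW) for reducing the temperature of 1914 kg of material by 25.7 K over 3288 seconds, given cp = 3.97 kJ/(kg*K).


Q = m * cp * dT / t
Q = 1914 * 3.97 * 25.7 / 3288
Q = 59.393 kW

59.393


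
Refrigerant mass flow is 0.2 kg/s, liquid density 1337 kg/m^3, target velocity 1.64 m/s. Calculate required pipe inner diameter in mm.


A = m_dot / (rho * v) = 0.2 / (1337 * 1.64) = 0.00009121258004 m^2
d = sqrt(4*A/pi) * 1000
d = 10.8 mm

10.8


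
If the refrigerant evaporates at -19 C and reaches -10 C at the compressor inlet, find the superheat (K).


Superheat = T_suction - T_evap
Superheat = -10 - (-19)
Superheat = 9 K

9


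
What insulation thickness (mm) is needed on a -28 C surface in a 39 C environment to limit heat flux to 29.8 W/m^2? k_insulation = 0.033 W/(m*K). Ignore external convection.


dT = 39 - (-28) = 67 K
thickness = k * dT / q_max * 1000
thickness = 0.033 * 67 / 29.8 * 1000
thickness = 74.2 mm

74.2


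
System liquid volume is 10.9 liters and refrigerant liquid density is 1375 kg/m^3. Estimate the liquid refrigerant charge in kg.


Charge = V * rho / 1000
Charge = 10.9 * 1375 / 1000
Charge = 14.99 kg

14.99


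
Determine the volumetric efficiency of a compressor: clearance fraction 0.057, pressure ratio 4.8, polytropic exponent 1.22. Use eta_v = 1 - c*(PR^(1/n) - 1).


PR^(1/n) = 4.8^(1/1.22) = 3.6173827
eta_v = 1 - 0.057 * (3.6173827 - 1)
eta_v = 0.8508

0.8508


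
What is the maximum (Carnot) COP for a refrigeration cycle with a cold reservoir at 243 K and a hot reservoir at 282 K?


dT = 282 - 243 = 39 K
COP_carnot = T_cold / dT = 243 / 39
COP_carnot = 6.231

6.231


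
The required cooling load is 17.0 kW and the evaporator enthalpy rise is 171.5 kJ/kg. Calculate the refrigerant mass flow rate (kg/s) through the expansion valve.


m_dot = Q / dh
m_dot = 17.0 / 171.5
m_dot = 0.0991 kg/s

0.0991


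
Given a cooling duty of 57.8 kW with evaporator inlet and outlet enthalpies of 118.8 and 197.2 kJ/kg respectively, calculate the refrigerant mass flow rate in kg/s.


dh = 197.2 - 118.8 = 78.4 kJ/kg
m_dot = Q / dh = 57.8 / 78.4 = 0.7372 kg/s

0.7372


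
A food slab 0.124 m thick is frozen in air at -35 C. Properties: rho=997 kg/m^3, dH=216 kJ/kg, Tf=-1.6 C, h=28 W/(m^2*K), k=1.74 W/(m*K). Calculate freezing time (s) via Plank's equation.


dT = -1.6 - (-35) = 33.4 K
term1 = a/(2h) = 0.124/(2*28) = 0.002214285714
term2 = a^2/(8k) = 0.124^2/(8*1.74) = 0.001104597701
t = rho*dH*1000/dT * (term1 + term2)
t = 997*216*1000/33.4 * (0.002214285714 + 0.001104597701)
t = 21399 s

21399


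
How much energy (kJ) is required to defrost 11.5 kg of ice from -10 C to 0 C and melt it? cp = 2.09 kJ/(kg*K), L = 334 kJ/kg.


Sensible heat = cp * dT = 2.09 * 10 = 20.9 kJ/kg
Total per kg = 20.9 + 334 = 354.9 kJ/kg
Q = m * total = 11.5 * 354.9
Q = 4081.4 kJ

4081.4


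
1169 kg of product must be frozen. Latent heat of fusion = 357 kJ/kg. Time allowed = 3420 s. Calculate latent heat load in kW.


Q_lat = m * h_fg / t
Q_lat = 1169 * 357 / 3420
Q_lat = 122.03 kW

122.03


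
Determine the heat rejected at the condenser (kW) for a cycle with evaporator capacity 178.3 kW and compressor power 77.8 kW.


Q_cond = Q_evap + W
Q_cond = 178.3 + 77.8
Q_cond = 256.1 kW

256.1


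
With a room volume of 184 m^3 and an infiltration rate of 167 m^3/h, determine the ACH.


ACH = flow / volume
ACH = 167 / 184
ACH = 0.908

0.908


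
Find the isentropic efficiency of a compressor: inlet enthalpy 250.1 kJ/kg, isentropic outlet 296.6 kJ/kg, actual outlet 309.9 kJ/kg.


dh_ideal = 296.6 - 250.1 = 46.5 kJ/kg
dh_actual = 309.9 - 250.1 = 59.8 kJ/kg
eta_s = dh_ideal / dh_actual = 46.5 / 59.8
eta_s = 0.7776

0.7776


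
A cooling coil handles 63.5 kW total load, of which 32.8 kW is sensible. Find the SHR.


SHR = Q_sensible / Q_total
SHR = 32.8 / 63.5
SHR = 0.517

0.517


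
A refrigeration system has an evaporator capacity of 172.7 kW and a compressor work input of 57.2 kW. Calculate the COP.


COP = Q_evap / W
COP = 172.7 / 57.2
COP = 3.019

3.019


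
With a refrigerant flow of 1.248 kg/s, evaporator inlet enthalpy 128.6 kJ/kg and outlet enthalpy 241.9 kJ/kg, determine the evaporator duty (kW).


dh = 241.9 - 128.6 = 113.3 kJ/kg
Q_evap = m_dot * dh = 1.248 * 113.3
Q_evap = 141.4 kW

141.4


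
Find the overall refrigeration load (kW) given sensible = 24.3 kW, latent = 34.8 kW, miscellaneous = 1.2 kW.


Q_total = Q_s + Q_l + Q_misc
Q_total = 24.3 + 34.8 + 1.2
Q_total = 60.3 kW

60.3


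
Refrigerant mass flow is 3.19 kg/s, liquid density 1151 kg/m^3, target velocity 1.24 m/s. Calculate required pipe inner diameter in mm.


A = m_dot / (rho * v) = 3.19 / (1151 * 1.24) = 0.002235083097 m^2
d = sqrt(4*A/pi) * 1000
d = 53.3 mm

53.3


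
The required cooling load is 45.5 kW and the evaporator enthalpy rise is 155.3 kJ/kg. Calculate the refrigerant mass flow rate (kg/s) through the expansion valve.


m_dot = Q / dh
m_dot = 45.5 / 155.3
m_dot = 0.293 kg/s

0.293


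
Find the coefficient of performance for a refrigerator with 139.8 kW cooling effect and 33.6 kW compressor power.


COP = Q_evap / W
COP = 139.8 / 33.6
COP = 4.161

4.161


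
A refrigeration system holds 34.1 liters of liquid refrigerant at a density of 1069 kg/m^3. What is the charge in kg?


Charge = V * rho / 1000
Charge = 34.1 * 1069 / 1000
Charge = 36.45 kg

36.45


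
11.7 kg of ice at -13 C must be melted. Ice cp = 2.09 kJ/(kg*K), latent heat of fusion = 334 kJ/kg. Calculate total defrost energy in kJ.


Sensible heat = cp * dT = 2.09 * 13 = 27.17 kJ/kg
Total per kg = 27.17 + 334 = 361.17 kJ/kg
Q = m * total = 11.7 * 361.17
Q = 4225.7 kJ

4225.7


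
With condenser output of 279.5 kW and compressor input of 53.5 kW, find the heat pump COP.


COP_hp = Q_cond / W
COP_hp = 279.5 / 53.5
COP_hp = 5.224

5.224


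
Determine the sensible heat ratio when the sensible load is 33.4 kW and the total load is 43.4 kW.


SHR = Q_sensible / Q_total
SHR = 33.4 / 43.4
SHR = 0.77

0.77


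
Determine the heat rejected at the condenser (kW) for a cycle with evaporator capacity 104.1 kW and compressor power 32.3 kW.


Q_cond = Q_evap + W
Q_cond = 104.1 + 32.3
Q_cond = 136.4 kW

136.4


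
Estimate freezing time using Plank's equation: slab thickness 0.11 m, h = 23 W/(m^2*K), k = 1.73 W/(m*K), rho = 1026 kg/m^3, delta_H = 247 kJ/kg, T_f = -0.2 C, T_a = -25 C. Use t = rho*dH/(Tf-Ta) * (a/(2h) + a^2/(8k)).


dT = -0.2 - (-25) = 24.8 K
term1 = a/(2h) = 0.11/(2*23) = 0.002391304348
term2 = a^2/(8k) = 0.11^2/(8*1.73) = 0.0008742774566
t = rho*dH*1000/dT * (term1 + term2)
t = 1026*247*1000/24.8 * (0.002391304348 + 0.0008742774566)
t = 33370 s

33370
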